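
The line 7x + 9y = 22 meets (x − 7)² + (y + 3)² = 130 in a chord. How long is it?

The distance from (7, −3) to the line is 0/√130, and r² = 130.
Half the chord is √(r² − d²) = √(130), so the full chord is 2√130.

2√130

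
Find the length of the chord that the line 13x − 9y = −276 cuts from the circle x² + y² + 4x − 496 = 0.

Substitute y = (276 + 13x)/9:
250x² + 7500x + 36000 = 0  ⟹  x² + 30x + 144 = 0
x = −6 or x = −24, giving (−6, 22) and (−24, −4).
|(−6, 22) − (−24, −4)| = √((18)² + (26)²) = 10√10.

10√10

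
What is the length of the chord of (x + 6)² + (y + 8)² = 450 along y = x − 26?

18√2

The distance from (−6, −8) to the line is 24/√2, and r² = 450.
Chord = 2√(r² − d²) = 2·√(162) = 18√2.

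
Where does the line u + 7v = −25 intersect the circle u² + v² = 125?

(−11, −2) and (10, −5)

From the line, v = (−25 − u)/7. Substituting:
50u² + 50u − 5500 = 0  ⟹  u² + u − 110 = 0
u = 10 or u = −11, giving (10, −5) and (−11, −2).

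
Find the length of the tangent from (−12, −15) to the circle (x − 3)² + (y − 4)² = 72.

The centre is (3, 4) and r = 6√2. The square of the distance from P to the centre is 225 + 361 = 586.
Power of the point: PT² = |PO|² − r² = 514, so PT = √514.

√514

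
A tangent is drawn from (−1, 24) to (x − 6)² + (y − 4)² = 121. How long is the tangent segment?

2√82

Centre (6, 4), r² = 121. |PO|² = (−7)² + (20)² = 449.
The tangent meets the radius at right angles, so tangent² = |PO|² − r² = 449 − 121 = 328.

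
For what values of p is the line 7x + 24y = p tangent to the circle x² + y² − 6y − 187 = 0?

For a tangent, require d(centre, line) = r = 14.
|7·0 + 24·3 − p| / √625 = 14
|p − (72)| = 14·25, so p = 422 or p = −278.

p = −278 or p = 422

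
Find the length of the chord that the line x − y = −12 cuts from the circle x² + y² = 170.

14√2

The distance from (0, 0) to the line is 12/√2, and r² = 170.
Chord = 2√(r² − d²) = 2·√(98) = 14√2.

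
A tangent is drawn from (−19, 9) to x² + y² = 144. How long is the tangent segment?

The centre is (0, 0) and r = 12. The square of the distance from P to the centre is 361 + 81 = 442.
The tangent meets the radius at right angles, so tangent² = |PO|² − r² = 442 − 144 = 298.

√298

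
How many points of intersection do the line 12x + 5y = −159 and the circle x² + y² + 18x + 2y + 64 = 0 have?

d² = (12·(−9) + 5·(−1) − (−159))²/169 = 2116/169; r² = 18.
Since d² < r², the line cuts the circle twice.

2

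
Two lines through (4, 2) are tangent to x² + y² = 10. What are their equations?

Write the tangent as mx − y + (2 − m·(4)) = 0 and set its distance from the centre to √10:
(−4m − (−2))² = 10(m² + 1)
3m² − 8m − 3 = 0, so m = 3 or m = −1/3.
With m = 3: 3x − y = 10. With m = −1/3: x + 3y = 10.

3x − y = 10 and x + 3y = 10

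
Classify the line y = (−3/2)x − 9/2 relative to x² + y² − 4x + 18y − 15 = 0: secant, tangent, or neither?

Substituting the line into the circle gives 13x² − 70x − 303 = 0.
Discriminant = (−70)² − 4·13·(−303) = 20656 > 0.
Two real roots: the line is a secant.

secant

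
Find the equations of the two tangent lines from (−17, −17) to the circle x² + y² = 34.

3x − 5y = 34 and 5x − 3y = −34

Write the tangent as mx − y + (−17 − m·(−17)) = 0 and set its distance from the centre to √34:
(17m − (17))² = 34(m² + 1)
15m² − 34m + 15 = 0, so m = 3/5 or m = 5/3.
Through (−17, −17) these give 3x − 5y = 34 and 5x − 3y = −34.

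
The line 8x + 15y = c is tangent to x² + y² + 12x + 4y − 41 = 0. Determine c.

The line touches the circle iff its distance from (−6, −2) is 9:
|8·(−6) + 15·(−2) − c| / √289 = 9
|c − (−78)| = 9·17, so c = 75 or c = −231.

c = −231 or c = 75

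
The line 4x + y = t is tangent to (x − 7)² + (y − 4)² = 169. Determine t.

For a tangent, require d(centre, line) = r = 13.
|4·7 + 1·4 − t| / √17 = 13
|t − (32)| = 13√17.

t = 32 ± 13√17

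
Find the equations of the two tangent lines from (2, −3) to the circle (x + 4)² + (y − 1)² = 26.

Write the tangent as mx − y + (−3 − m·(2)) = 0 and set its distance from the centre to √26:
[m·(−6) − (4)]² = 26(m² + 1)
5m² + 24m − 5 = 0, so m = 1/5 or m = −5.
Through (2, −3) these give x − 5y = 17 and 5x + y = 7.

x − 5y = 17 and 5x + y = 7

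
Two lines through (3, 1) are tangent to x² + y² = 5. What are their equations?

A line y − (1) = m(x − (3)) is tangent when its distance from (0, 0) is √5:
(−3m − (−1))² = 5(m² + 1)
2m² − 3m − 2 = 0, so m = −1/2 or m = 2.
Through (3, 1) these give x + 2y = 5 and 2x − y = 5.

x + 2y = 5 and 2x − y = 5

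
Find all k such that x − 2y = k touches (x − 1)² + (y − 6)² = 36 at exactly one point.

k = −11 ± 6√5

For a tangent, require d(centre, line) = r = 6.
|1·1 − 2·6 − k| / √5 = 6
|k − (−11)| = 6√5.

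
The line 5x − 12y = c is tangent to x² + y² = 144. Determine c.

c = −156 or c = 156

Tangency holds when the distance from the centre (0, 0) to the line equals the radius 12:
|5·0 − 12·0 − c| / √169 = 12
|c| = 12·13, so c = 156 or c = −156.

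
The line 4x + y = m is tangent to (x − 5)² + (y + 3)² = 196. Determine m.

m = 17 ± 14√17

Tangency holds when the distance from the centre (5, −3) to the line equals the radius 14:
|4·5 + 1·(−3) − m| / √17 = 14
|m − (17)| = 14√17.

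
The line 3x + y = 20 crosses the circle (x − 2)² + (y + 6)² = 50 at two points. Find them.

Substitute y = −3x + 20:
10x² − 160x + 630 = 0  ⟹  x² − 16x + 63 = 0
x = 9 or x = 7, giving (9, −7) and (7, −1).

(7, −1) and (9, −7)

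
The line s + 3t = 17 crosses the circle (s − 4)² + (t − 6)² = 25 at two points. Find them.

Substitute t = (17 − s)/3:
10s² − 70s − 80 = 0  ⟹  s² − 7s − 8 = 0
s = 8 or s = −1, giving (8, 3) and (−1, 6).

(−1, 6) and (8, 3)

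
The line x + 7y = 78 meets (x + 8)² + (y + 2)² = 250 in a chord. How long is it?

The distance from (−8, −2) to the line is 100/√50, and r² = 250.
Chord = 2√(r² − d²) = 2·√(50) = 10√2.

10√2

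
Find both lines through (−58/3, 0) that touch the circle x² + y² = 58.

A line y − (0) = m(x − (−58/3)) is tangent when its distance from (0, 0) is √58:
(58/3m − (0))² = 58(m² + 1)
49m² − 9 = 0, so m = 3/7 or m = −3/7.
With m = 3/7: 3x − 7y = −58. With m = −3/7: 3x + 7y = −58.

3x − 7y = −58 and 3x + 7y = −58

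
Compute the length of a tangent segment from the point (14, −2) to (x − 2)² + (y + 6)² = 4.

2√39

Centre (2, −6), r² = 4. |PO|² = (12)² + (4)² = 160.
Power of the point: PT² = |PO|² − r² = 156, so PT = 2√39.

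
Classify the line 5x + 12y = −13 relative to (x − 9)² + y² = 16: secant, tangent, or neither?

Substituting the line into the circle gives 169x² − 2462x + 9529 = 0.
Discriminant = (−2462)² − 4·169·(9529) = −380160 < 0.
No real roots: the line does not meet the circle.

neither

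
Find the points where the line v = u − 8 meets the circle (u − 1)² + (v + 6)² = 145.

(−7, −15) and (10, 2)

Express v = u − 8 and substitute into the circle:
2u² − 6u − 140 = 0  ⟹  u² − 3u − 70 = 0
u = 10 or u = −7, giving (10, 2) and (−7, −15).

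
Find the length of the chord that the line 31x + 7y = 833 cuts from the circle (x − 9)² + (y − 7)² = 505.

The distance from (9, 7) to the line is 505/√1010, and r² = 505.
Chord = 2√(r² − d²) = 2·√(505/2) = √1010.

√1010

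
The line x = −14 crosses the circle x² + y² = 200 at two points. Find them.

The line gives x = −14. Substituting into the circle:
y² − 4 = 0
y = 2 or y = −2, giving (−14, 2) and (−14, −2).

(−14, −2) and (−14, 2)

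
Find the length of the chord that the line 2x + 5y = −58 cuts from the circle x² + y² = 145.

2√29

Express y = (−58 − 2x)/5 and substitute into the circle:
29x² + 232x − 261 = 0  ⟹  x² + 8x − 9 = 0
x = 1 or x = −9, giving (1, −12) and (−9, −8).
Chord length = distance between (1, −12) and (−9, −8) = √116 = 2√29.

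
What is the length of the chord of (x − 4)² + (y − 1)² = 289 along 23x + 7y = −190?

From the line, y = (−190 − 23x)/7. Substituting:
578x² + 8670x + 25432 = 0  ⟹  x² + 15x + 44 = 0
x = −4 or x = −11, giving (−4, −14) and (−11, 9).
|(−4, −14) − (−11, 9)| = √((7)² + (−23)²) = 17√2.

17√2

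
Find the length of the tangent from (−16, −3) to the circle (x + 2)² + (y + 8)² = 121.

10

Centre (−2, −8), r² = 121. |PO|² = (−14)² + (5)² = 221.
Power of the point: PT² = |PO|² − r² = 100, so PT = 10.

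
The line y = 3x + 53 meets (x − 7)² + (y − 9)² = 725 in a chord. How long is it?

11√10

The distance from (7, 9) to the line is 65/√10, and r² = 725.
Half the chord is √(r² − d²) = √(605/2), so the full chord is 11√10.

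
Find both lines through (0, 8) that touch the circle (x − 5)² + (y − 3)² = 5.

x + 2y = 16 and 2x + y = 8

Write the tangent as mx − y + (8 − m·(0)) = 0 and set its distance from the centre to √5:
[m·(5) − (−5)]² = 5(m² + 1)
2m² + 5m + 2 = 0, so m = −1/2 or m = −2.
With m = −1/2: x + 2y = 16. With m = −2: 2x + y = 8.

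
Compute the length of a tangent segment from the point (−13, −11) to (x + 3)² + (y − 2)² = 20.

√249

With centre O = (−3, 2), |OP|² = 269 and r² = 20.
The tangent meets the radius at right angles, so tangent² = |PO|² − r² = 269 − 20 = 249.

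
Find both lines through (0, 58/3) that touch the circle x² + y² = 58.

Write the tangent as mx − y + (58/3 − m·(0)) = 0 and set its distance from the centre to √58:
[m·(0) − (−58/3)]² = 58(m² + 1)
9m² − 49 = 0, so m = 7/3 or m = −7/3.
With m = 7/3: 7x − 3y = −58. With m = −7/3: 7x + 3y = 58.

7x − 3y = −58 and 7x + 3y = 58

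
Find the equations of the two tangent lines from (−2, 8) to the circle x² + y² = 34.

A line y − (8) = m(x − (−2)) is tangent when its distance from (0, 0) is √34:
(2m − (−8))² = 34(m² + 1)
15m² − 16m − 15 = 0, so m = 5/3 or m = −3/5.
Through (−2, 8) these give 5x − 3y = −34 and 3x + 5y = 34.

5x − 3y = −34 and 3x + 5y = 34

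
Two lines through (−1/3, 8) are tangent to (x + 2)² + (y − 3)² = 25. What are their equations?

3x + 4y = 31 and y = 8

Write the tangent as mx − y + (8 − m·(−1/3)) = 0 and set its distance from the centre to 5:
[m·(−5/3) − (−5)]² = 25(m² + 1)
4m² + 3m = 0, so m = −3/4 or m = 0.
With m = −3/4: 3x + 4y = 31. With m = 0: y = 8.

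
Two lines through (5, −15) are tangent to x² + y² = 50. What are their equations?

Write the tangent as mx − y + (−15 − m·(5)) = 0 and set its distance from the centre to 5√2:
[m·(−5) − (15)]² = 50(m² + 1)
m² − 6m − 7 = 0, so m = 7 or m = −1.
Through (5, −15) these give 7x − y = 50 and x + y = −10.

7x − y = 50 and x + y = −10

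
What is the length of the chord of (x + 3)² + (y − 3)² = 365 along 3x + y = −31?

11√10

Express y = −3x − 31 and substitute into the circle:
10x² + 210x + 800 = 0  ⟹  x² + 21x + 80 = 0
x = −5 or x = −16, giving (−5, −16) and (−16, 17).
|(−5, −16) − (−16, 17)| = √((11)² + (−33)²) = 11√10.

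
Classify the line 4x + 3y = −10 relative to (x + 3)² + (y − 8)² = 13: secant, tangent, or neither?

neither

d² = (4·(−3) + 3·8 − (−10))²/25 = 484/25; r² = 13.
Since d² > r², the line lies outside the circle.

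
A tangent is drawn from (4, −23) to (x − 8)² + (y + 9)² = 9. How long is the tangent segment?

√203

The centre is (8, −9) and r = 3. The square of the distance from P to the centre is 16 + 196 = 212.
By the tangent–radius right angle, tangent length = √(|PO|² − r²) = √203.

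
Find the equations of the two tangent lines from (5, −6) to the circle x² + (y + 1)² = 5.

Write the tangent as mx − y + (−6 − m·(5)) = 0 and set its distance from the centre to √5:
[m·(−5) − (5)]² = 5(m² + 1)
2m² + 5m + 2 = 0, so m = −1/2 or m = −2.
Through (5, −6) these give x + 2y = −7 and 2x + y = 4.

x + 2y = −7 and 2x + y = 4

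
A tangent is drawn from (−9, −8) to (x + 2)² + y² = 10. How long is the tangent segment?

√103

With centre O = (−2, 0), |OP|² = 113 and r² = 10.
The tangent meets the radius at right angles, so tangent² = |PO|² − r² = 113 − 10 = 103.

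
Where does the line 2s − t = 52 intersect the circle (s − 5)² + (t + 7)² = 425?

(13, −26) and (25, −2)

From the line, t = 2s − 52. Substituting:
5s² − 190s + 1625 = 0  ⟹  s² − 38s + 325 = 0
s = 25 or s = 13, giving (25, −2) and (13, −26).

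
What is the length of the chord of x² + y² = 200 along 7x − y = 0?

Centre (0, 0), r² = 200. Perpendicular distance d from centre to line = |0| / √50 = 0/√50.
Half the chord is √(r² − d²) = √(200), so the full chord is 20√2.

20√2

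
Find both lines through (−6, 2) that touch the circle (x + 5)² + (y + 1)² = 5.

x + 2y = −2 and 2x − y = −14

Let a tangent through (−6, 2) have slope m. Its distance from (−5, −1) must equal √5:
(1m − (−3))² = 5(m² + 1)
2m² − 3m − 2 = 0, so m = −1/2 or m = 2.
With m = −1/2: x + 2y = −2. With m = 2: 2x − y = −14.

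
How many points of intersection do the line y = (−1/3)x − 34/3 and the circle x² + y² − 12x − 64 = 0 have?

d² = (1·6 + 3·0 − (−34))²/10 = 160; r² = 100.
Since d² > r², the line lies outside the circle.

0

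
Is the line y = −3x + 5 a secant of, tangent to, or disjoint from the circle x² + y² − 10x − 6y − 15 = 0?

d² = (3·5 + 1·3 − (5))²/10 = 169/10; r² = 49.
Since d² < r², the line cuts the circle twice.

secant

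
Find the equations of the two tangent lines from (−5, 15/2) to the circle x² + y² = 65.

x − 8y = −65 and 7x − 4y = −65

Write the tangent as mx − y + (15/2 − m·(−5)) = 0 and set its distance from the centre to √65:
(5m − (−15/2))² = 65(m² + 1)
32m² − 60m + 7 = 0, so m = 1/8 or m = 7/4.
With m = 1/8: x − 8y = −65. With m = 7/4: 7x − 4y = −65.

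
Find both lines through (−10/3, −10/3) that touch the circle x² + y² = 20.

Write the tangent as mx − y + (−10/3 − m·(−10/3)) = 0 and set its distance from the centre to 2√5:
[m·(10/3) − (10/3)]² = 20(m² + 1)
2m² + 5m + 2 = 0, so m = −2 or m = −1/2.
Through (−10/3, −10/3) these give 2x + y = −10 and x + 2y = −10.

2x + y = −10 and x + 2y = −10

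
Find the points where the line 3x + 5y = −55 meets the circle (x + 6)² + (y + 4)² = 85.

Substitute y = (−55 − 3x)/5:
34x² + 510x = 0  ⟹  x² + 15x = 0
x = 0 or x = −15, giving (0, −11) and (−15, −2).

(−15, −2) and (0, −11)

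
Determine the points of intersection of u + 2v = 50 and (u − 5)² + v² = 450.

From the line, v = (50 − u)/2. Substituting:
5u² − 140u + 800 = 0  ⟹  u² − 28u + 160 = 0
u = 20 or u = 8, giving (20, 15) and (8, 21).

(8, 21) and (20, 15)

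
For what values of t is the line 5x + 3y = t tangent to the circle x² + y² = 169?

t = ±13√34

The line touches the circle iff its distance from (0, 0) is 13:
|5·0 + 3·0 − t| / √34 = 13
|t| = 13√34.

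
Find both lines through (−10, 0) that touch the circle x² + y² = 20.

x + 2y = −10 and x − 2y = −10

Let a tangent through (−10, 0) have slope m. Its distance from (0, 0) must equal 2√5:
[m·(10) − (0)]² = 20(m² + 1)
4m² − 1 = 0, so m = −1/2 or m = 1/2.
With m = −1/2: x + 2y = −10. With m = 1/2: x − 2y = −10.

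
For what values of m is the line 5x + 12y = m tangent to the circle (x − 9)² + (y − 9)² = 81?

For a tangent, require d(centre, line) = r = 9.
|5·9 + 12·9 − m| / √169 = 9
|m − (153)| = 9·13, so m = 270 or m = 36.

m = 36 or m = 270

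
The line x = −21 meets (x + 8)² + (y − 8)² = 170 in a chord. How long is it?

2

The line gives x = −21. Substituting into the circle:
y² − 16y + 63 = 0
y = 9 or y = 7, giving (−21, 9) and (−21, 7).
Chord length = distance between (−21, 9) and (−21, 7) = √4 = 2.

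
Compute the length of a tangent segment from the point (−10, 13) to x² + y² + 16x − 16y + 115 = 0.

Centre (−8, 8), r² = 13. |PO|² = (−2)² + (5)² = 29.
The tangent meets the radius at right angles, so tangent² = |PO|² − r² = 29 − 13 = 16.

4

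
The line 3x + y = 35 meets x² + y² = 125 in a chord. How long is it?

The distance from (0, 0) to the line is 35/√10, and r² = 125.
Chord = 2√(r² − d²) = 2·√(5/2) = √10.

√10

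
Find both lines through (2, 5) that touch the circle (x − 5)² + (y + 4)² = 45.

Write the tangent as mx − y + (5 − m·(2)) = 0 and set its distance from the centre to 3√5:
(3m − (−9))² = 45(m² + 1)
2m² − 3m − 2 = 0, so m = 2 or m = −1/2.
With m = 2: 2x − y = −1. With m = −1/2: x + 2y = 12.

2x − y = −1 and x + 2y = 12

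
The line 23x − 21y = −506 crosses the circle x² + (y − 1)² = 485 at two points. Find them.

(−22, 0) and (−1, 23)

Express y = (506 + 23x)/21 and substitute into the circle:
970x² + 22310x + 21340 = 0  ⟹  x² + 23x + 22 = 0
x = −1 or x = −22, giving (−1, 23) and (−22, 0).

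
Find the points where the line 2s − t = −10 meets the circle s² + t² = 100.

Substitute t = 2s + 10:
5s² + 40s = 0  ⟹  s² + 8s = 0
s = 0 or s = −8, giving (0, 10) and (−8, −6).

(−8, −6) and (0, 10)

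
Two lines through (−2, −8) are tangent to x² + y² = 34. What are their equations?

Write the tangent as mx − y + (−8 − m·(−2)) = 0 and set its distance from the centre to √34:
[m·(2) − (8)]² = 34(m² + 1)
15m² + 16m − 15 = 0, so m = 3/5 or m = −5/3.
With m = 3/5: 3x − 5y = 34. With m = −5/3: 5x + 3y = −34.

3x − 5y = 34 and 5x + 3y = −34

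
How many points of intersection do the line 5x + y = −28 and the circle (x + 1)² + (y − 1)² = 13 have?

Substituting the line into the circle gives 26x² + 292x + 829 = 0.
Discriminant = (292)² − 4·26·(829) = −952 < 0.
No real roots: the line does not meet the circle.

0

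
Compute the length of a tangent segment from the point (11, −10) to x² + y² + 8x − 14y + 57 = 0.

√506

With centre O = (−4, 7), |OP|² = 514 and r² = 8.
The tangent meets the radius at right angles, so tangent² = |PO|² − r² = 514 − 8 = 506.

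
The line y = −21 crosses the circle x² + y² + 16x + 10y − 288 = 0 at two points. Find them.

Substitute y = −21:
x² + 16x − 57 = 0
x = 3 or x = −19, giving (3, −21) and (−19, −21).

(−19, −21) and (3, −21)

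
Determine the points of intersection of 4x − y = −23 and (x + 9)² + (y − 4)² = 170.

Express y = 4x + 23 and substitute into the circle:
17x² + 170x + 272 = 0  ⟹  x² + 10x + 16 = 0
x = −2 or x = −8, giving (−2, 15) and (−8, −9).

(−8, −9) and (−2, 15)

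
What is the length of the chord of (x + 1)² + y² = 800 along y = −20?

Express y = −20 and substitute into the circle:
x² + 2x − 399 = 0
x = 19 or x = −21, giving (19, −20) and (−21, −20).
|(19, −20) − (−21, −20)| = √((40)² + (0)²) = 40.

40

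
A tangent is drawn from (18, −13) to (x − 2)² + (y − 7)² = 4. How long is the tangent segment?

2√163

Centre (2, 7), r² = 4. |PO|² = (16)² + (−20)² = 656.
The tangent meets the radius at right angles, so tangent² = |PO|² − r² = 656 − 4 = 652.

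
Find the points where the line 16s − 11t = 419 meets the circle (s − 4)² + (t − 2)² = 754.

(9, −25) and (31, 7)

Express t = (−419 + 16s)/11 and substitute into the circle:
377s² − 15080s + 105183 = 0  ⟹  s² − 40s + 279 = 0
s = 31 or s = 9, giving (31, 7) and (9, −25).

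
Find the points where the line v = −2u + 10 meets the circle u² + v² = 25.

(3, 4) and (5, 0)

Substitute v = −2u + 10:
5u² − 40u + 75 = 0  ⟹  u² − 8u + 15 = 0
u = 5 or u = 3, giving (5, 0) and (3, 4).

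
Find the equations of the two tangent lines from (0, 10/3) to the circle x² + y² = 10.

x − 3y = −10 and x + 3y = 10

A line y − (10/3) = m(x − (0)) is tangent when its distance from (0, 0) is √10:
[m·(0) − (−10/3)]² = 10(m² + 1)
9m² − 1 = 0, so m = 1/3 or m = −1/3.
With m = 1/3: x − 3y = −10. With m = −1/3: x + 3y = 10.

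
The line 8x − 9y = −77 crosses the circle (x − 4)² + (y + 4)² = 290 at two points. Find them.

From the line, y = (77 + 8x)/9. Substituting:
145x² + 1160x − 9425 = 0  ⟹  x² + 8x − 65 = 0
x = 5 or x = −13, giving (5, 13) and (−13, −3).

(−13, −3) and (5, 13)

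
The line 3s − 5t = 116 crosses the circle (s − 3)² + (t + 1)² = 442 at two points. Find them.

(2, −22) and (22, −10)

From the line, t = (−116 + 3s)/5. Substituting:
34s² − 816s + 1496 = 0  ⟹  s² − 24s + 44 = 0
s = 22 or s = 2, giving (22, −10) and (2, −22).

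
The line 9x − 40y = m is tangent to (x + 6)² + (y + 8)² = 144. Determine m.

m = −226 or m = 758

Tangency holds when the distance from the centre (−6, −8) to the line equals the radius 12:
|9·(−6) − 40·(−8) − m| / √1681 = 12
|m − (266)| = 12·41, so m = 758 or m = −226.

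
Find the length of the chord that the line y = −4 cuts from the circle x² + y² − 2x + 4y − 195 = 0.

From the line, y = −4. Substituting:
x² − 2x − 195 = 0
x = 15 or x = −13, giving (15, −4) and (−13, −4).
|(15, −4) − (−13, −4)| = √((28)² + (0)²) = 28.

28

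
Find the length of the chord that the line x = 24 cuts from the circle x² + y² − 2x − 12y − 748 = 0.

Centre (1, 6), r² = 785. Perpendicular distance d from centre to line = |−23| / √1 = 23.
Chord = 2√(r² − d²) = 2·√(256) = 32.

32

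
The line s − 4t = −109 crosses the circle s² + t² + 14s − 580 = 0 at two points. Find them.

Express t = (109 + s)/4 and substitute into the circle:
17s² + 442s + 2601 = 0  ⟹  s² + 26s + 153 = 0
s = −9 or s = −17, giving (−9, 25) and (−17, 23).

(−17, 23) and (−9, 25)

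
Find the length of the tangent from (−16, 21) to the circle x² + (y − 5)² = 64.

With centre O = (0, 5), |OP|² = 512 and r² = 64.
The tangent meets the radius at right angles, so tangent² = |PO|² − r² = 512 − 64 = 448.

8√7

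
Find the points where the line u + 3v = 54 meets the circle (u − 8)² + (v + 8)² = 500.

(12, 14) and (18, 12)

Substitute v = (54 − u)/3:
10u² − 300u + 2160 = 0  ⟹  u² − 30u + 216 = 0
u = 18 or u = 12, giving (18, 12) and (12, 14).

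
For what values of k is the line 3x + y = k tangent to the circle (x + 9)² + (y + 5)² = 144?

k = −32 ± 12√10

For a tangent, require d(centre, line) = r = 12.
|3·(−9) + 1·(−5) − k| / √10 = 12
|k − (−32)| = 12√10.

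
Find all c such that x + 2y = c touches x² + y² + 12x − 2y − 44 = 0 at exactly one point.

c = −4 ± 9√5

Tangency holds when the distance from the centre (−6, 1) to the line equals the radius 9:
|1·(−6) + 2·1 − c| / √5 = 9
|c − (−4)| = 9√5.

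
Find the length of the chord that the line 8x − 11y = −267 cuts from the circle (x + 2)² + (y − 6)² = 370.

The distance from (−2, 6) to the line is 185/√185, and r² = 370.
Half the chord is √(r² − d²) = √(185), so the full chord is 2√185.

2√185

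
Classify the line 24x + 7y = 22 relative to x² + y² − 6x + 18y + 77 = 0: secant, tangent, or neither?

secant

Centre (3, −9), r² = 13. Distance² from centre to line = (−13)²/625 = 169/625.
Since d² < r², the line cuts the circle twice.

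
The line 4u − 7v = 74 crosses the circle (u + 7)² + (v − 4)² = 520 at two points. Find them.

(−13, −18) and (15, −2)

From the line, v = (−74 + 4u)/7. Substituting:
65u² − 130u − 12675 = 0  ⟹  u² − 2u − 195 = 0
u = 15 or u = −13, giving (15, −2) and (−13, −18).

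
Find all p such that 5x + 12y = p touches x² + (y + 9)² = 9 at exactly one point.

p = −147 or p = −69

The line touches the circle iff its distance from (0, −9) is 3:
|5·0 + 12·(−9) − p| / √169 = 3
|p − (−108)| = 3·13, so p = −69 or p = −147.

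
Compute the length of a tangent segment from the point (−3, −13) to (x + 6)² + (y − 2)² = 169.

√65

With centre O = (−6, 2), |OP|² = 234 and r² = 169.
Power of the point: PT² = |PO|² − r² = 65, so PT = √65.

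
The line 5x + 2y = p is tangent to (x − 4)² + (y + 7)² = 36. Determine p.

p = 6 ± 6√29

For a tangent, require d(centre, line) = r = 6.
|5·4 + 2·(−7) − p| / √29 = 6
|p − (6)| = 6√29.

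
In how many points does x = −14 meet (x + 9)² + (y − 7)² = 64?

2

Substituting the line into the circle gives y² − 14y + 10 = 0.
Discriminant = (−14)² − 4·1·(10) = 156 > 0.
Two real roots: the line is a secant.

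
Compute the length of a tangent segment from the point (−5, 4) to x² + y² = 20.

√21

The centre is (0, 0) and r = 2√5. The square of the distance from P to the centre is 25 + 16 = 41.
Power of the point: PT² = |PO|² − r² = 21, so PT = √21.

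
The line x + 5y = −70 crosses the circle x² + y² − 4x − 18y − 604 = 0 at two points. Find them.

Substitute y = (−70 − x)/5:
26x² + 130x − 3900 = 0  ⟹  x² + 5x − 150 = 0
x = 10 or x = −15, giving (10, −16) and (−15, −11).

(−15, −11) and (10, −16)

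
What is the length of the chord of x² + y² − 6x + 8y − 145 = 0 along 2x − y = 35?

6√5

The distance from (3, −4) to the line is 25/√5, and r² = 170.
Half the chord is √(r² − d²) = √(45), so the full chord is 6√5.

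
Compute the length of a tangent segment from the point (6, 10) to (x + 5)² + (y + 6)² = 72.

The centre is (−5, −6) and r = 6√2. The square of the distance from P to the centre is 121 + 256 = 377.
By the tangent–radius right angle, tangent length = √(|PO|² − r²) = √305.

√305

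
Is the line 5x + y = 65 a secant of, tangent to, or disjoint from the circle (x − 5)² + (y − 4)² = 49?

disjoint

Substituting the line into the circle gives 26x² − 620x + 3697 = 0.
Discriminant = (−620)² − 4·26·(3697) = −88 < 0.
No real roots: the line does not meet the circle.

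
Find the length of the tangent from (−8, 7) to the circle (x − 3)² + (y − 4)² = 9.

11

The centre is (3, 4) and r = 3. The square of the distance from P to the centre is 121 + 9 = 130.
The tangent meets the radius at right angles, so tangent² = |PO|² − r² = 130 − 9 = 121.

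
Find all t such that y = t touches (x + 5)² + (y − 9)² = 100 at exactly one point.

t = −1 or t = 19

For a tangent, require d(centre, line) = r = 10.
|0·(−5) + 1·9 − t| / √1 = 10
|t − (9)| = 10, so t = 19 or t = −1.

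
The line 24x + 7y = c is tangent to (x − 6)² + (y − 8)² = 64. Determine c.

The line touches the circle iff its distance from (6, 8) is 8:
|24·6 + 7·8 − c| / √625 = 8
|c − (200)| = 8·25, so c = 400 or c = 0.

c = 0 or c = 400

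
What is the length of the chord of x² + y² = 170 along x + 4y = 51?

From the line, y = (51 − x)/4. Substituting:
17x² − 102x − 119 = 0  ⟹  x² − 6x − 7 = 0
x = 7 or x = −1, giving (7, 11) and (−1, 13).
Chord length = distance between (7, 11) and (−1, 13) = √68 = 2√17.

2√17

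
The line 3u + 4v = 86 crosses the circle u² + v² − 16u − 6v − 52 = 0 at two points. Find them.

(10, 14) and (18, 8)

Substitute v = (86 − 3u)/4:
25u² − 700u + 4500 = 0  ⟹  u² − 28u + 180 = 0
u = 18 or u = 10, giving (18, 8) and (10, 14).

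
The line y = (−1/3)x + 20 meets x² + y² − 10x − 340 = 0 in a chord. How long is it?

Substitute y = (60 − x)/3:
10x² − 210x + 540 = 0  ⟹  x² − 21x + 54 = 0
x = 18 or x = 3, giving (18, 14) and (3, 19).
Chord length = distance between (18, 14) and (3, 19) = √250 = 5√10.

5√10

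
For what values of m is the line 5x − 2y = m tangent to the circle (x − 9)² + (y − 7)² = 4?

m = 31 ± 2√29

The line touches the circle iff its distance from (9, 7) is 2:
|5·9 − 2·7 − m| / √29 = 2
|m − (31)| = 2√29.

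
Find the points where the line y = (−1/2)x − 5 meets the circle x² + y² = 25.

From the line, y = (−10 − x)/2. Substituting:
5x² + 20x = 0  ⟹  x² + 4x = 0
x = 0 or x = −4, giving (0, −5) and (−4, −3).

(−4, −3) and (0, −5)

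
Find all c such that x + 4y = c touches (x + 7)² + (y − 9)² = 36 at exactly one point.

c = 29 ± 6√17

For a tangent, require d(centre, line) = r = 6.
|1·(−7) + 4·9 − c| / √17 = 6
|c − (29)| = 6√17.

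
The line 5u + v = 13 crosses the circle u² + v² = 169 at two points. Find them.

Express v = −5u + 13 and substitute into the circle:
26u² − 130u = 0  ⟹  u² − 5u = 0
u = 5 or u = 0, giving (5, −12) and (0, 13).

(0, 13) and (5, −12)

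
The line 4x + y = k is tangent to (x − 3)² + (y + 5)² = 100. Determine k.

k = 7 ± 10√17

The line touches the circle iff its distance from (3, −5) is 10:
|4·3 + 1·(−5) − k| / √17 = 10
|k − (7)| = 10√17.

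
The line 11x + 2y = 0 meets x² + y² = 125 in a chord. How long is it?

10√5

Centre (0, 0), r² = 125. Perpendicular distance d from centre to line = |0| / √125 = 0/√125.
Half the chord is √(r² − d²) = √(125), so the full chord is 10√5.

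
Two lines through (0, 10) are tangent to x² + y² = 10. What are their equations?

A line y − (10) = m(x − (0)) is tangent when its distance from (0, 0) is √10:
[m·(0) − (−10)]² = 10(m² + 1)
m² − 9 = 0, so m = −3 or m = 3.
With m = −3: 3x + y = 10. With m = 3: 3x − y = −10.

3x + y = 10 and 3x − y = −10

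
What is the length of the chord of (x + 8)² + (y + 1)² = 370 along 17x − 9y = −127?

2√370

Centre (−8, −1), r² = 370. Perpendicular distance d from centre to line = |0| / √370 = 0/√370.
Chord = 2√(r² − d²) = 2·√(370) = 2√370.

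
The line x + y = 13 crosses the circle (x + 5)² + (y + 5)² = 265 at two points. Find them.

Express y = −x + 13 and substitute into the circle:
2x² − 26x + 84 = 0  ⟹  x² − 13x + 42 = 0
x = 7 or x = 6, giving (7, 6) and (6, 7).

(6, 7) and (7, 6)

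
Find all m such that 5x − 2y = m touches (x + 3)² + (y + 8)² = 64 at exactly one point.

m = 1 ± 8√29

The line touches the circle iff its distance from (−3, −8) is 8:
|5·(−3) − 2·(−8) − m| / √29 = 8
|m − (1)| = 8√29.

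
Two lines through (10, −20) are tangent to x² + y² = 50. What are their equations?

7x + y = 50 and x + y = −10

Write the tangent as mx − y + (−20 − m·(10)) = 0 and set its distance from the centre to 5√2:
(−10m − (20))² = 50(m² + 1)
m² + 8m + 7 = 0, so m = −7 or m = −1.
With m = −7: 7x + y = 50. With m = −1: x + y = −10.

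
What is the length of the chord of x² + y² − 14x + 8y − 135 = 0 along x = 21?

Centre (7, −4), r² = 200. Perpendicular distance d from centre to line = |−14| / √1 = 14.
Half the chord is √(r² − d²) = √(4), so the full chord is 4.

4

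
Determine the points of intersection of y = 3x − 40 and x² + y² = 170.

(11, −7) and (13, −1)

Express y = 3x − 40 and substitute into the circle:
10x² − 240x + 1430 = 0  ⟹  x² − 24x + 143 = 0
x = 13 or x = 11, giving (13, −1) and (11, −7).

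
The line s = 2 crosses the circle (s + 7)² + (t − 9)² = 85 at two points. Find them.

(2, 7) and (2, 11)

The line gives s = 2. Substituting into the circle:
t² − 18t + 77 = 0
t = 11 or t = 7, giving (2, 11) and (2, 7).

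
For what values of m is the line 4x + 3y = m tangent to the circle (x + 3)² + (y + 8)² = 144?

Tangency holds when the distance from the centre (−3, −8) to the line equals the radius 12:
|4·(−3) + 3·(−8) − m| / √25 = 12
|m − (−36)| = 12·5, so m = 24 or m = −96.

m = −96 or m = 24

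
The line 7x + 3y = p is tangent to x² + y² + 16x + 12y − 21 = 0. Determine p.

p = −74 ± 11√58

For a tangent, require d(centre, line) = r = 11.
|7·(−8) + 3·(−6) − p| / √58 = 11
|p − (−74)| = 11√58.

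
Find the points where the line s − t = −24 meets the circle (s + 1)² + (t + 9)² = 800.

(−29, −5) and (−5, 19)

Substitute t = s + 24:
2s² + 68s + 290 = 0  ⟹  s² + 34s + 145 = 0
s = −5 or s = −29, giving (−5, 19) and (−29, −5).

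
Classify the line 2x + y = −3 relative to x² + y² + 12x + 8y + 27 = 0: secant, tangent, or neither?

neither

Substituting the line into the circle gives 5x² + 8x + 12 = 0.
Δ = 64 − 240 = −176.
No real roots: the line does not meet the circle.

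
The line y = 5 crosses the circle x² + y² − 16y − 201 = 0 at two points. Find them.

Express y = 5 and substitute into the circle:
x² − 256 = 0
x = 16 or x = −16, giving (16, 5) and (−16, 5).

(−16, 5) and (16, 5)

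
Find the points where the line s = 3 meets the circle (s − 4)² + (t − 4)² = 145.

The line gives s = 3. Substituting into the circle:
t² − 8t − 128 = 0
t = 16 or t = −8, giving (3, 16) and (3, −8).

(3, −8) and (3, 16)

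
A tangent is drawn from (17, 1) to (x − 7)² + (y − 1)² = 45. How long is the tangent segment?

With centre O = (7, 1), |OP|² = 100 and r² = 45.
Power of the point: PT² = |PO|² − r² = 55, so PT = √55.

√55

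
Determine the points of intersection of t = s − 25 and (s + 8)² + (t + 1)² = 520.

(6, −19) and (10, −15)

From the line, t = s − 25. Substituting:
2s² − 32s + 120 = 0  ⟹  s² − 16s + 60 = 0
s = 10 or s = 6, giving (10, −15) and (6, −19).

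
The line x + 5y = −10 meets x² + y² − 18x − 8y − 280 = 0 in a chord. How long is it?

7√26

Substitute y = (−10 − x)/5:
26x² − 390x − 6500 = 0  ⟹  x² − 15x − 250 = 0
x = 25 or x = −10, giving (25, −7) and (−10, 0).
|(25, −7) − (−10, 0)| = √((35)² + (−7)²) = 7√26.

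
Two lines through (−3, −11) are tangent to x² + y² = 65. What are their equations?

7x + 4y = −65 and 4x − 7y = 65

A line y − (−11) = m(x − (−3)) is tangent when its distance from (0, 0) is √65:
[m·(3) − (11)]² = 65(m² + 1)
28m² + 33m − 28 = 0, so m = −7/4 or m = 4/7.
With m = −7/4: 7x + 4y = −65. With m = 4/7: 4x − 7y = 65.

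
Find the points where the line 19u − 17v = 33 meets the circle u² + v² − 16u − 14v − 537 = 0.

(−9, −12) and (25, 26)

Express v = (−33 + 19u)/17 and substitute into the circle:
650u² − 10400u − 146250 = 0  ⟹  u² − 16u − 225 = 0
u = 25 or u = −9, giving (25, 26) and (−9, −12).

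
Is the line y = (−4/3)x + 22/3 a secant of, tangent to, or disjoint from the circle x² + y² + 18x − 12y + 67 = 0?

disjoint

Substituting the line into the circle gives 25x² + 130x + 295 = 0.
Δ = 16900 − 29500 = −12600.
No real roots: the line does not meet the circle.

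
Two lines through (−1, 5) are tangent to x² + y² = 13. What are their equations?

2x + 3y = 13 and 3x − 2y = −13

Write the tangent as mx − y + (5 − m·(−1)) = 0 and set its distance from the centre to √13:
[m·(1) − (−5)]² = 13(m² + 1)
6m² − 5m − 6 = 0, so m = −2/3 or m = 3/2.
Through (−1, 5) these give 2x + 3y = 13 and 3x − 2y = −13.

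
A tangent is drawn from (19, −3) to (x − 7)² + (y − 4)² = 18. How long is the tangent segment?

5√7

With centre O = (7, 4), |OP|² = 193 and r² = 18.
Power of the point: PT² = |PO|² − r² = 175, so PT = 5√7.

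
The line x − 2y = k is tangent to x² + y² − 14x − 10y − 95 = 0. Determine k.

k = −3 ± 13√5

Tangency holds when the distance from the centre (7, 5) to the line equals the radius 13:
|1·7 − 2·5 − k| / √5 = 13
|k − (−3)| = 13√5.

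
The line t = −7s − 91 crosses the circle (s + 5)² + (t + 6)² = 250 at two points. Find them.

(−14, 7) and (−10, −21)

Express t = −7s − 91 and substitute into the circle:
50s² + 1200s + 7000 = 0  ⟹  s² + 24s + 140 = 0
s = −10 or s = −14, giving (−10, −21) and (−14, 7).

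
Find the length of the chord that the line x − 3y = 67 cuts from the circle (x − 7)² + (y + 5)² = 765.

The distance from (7, −5) to the line is 45/√10, and r² = 765.
Half the chord is √(r² − d²) = √(1125/2), so the full chord is 15√10.

15√10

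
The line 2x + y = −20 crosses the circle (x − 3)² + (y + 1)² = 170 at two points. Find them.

(−10, 0) and (−4, −12)

From the line, y = −2x − 20. Substituting:
5x² + 70x + 200 = 0  ⟹  x² + 14x + 40 = 0
x = −4 or x = −10, giving (−4, −12) and (−10, 0).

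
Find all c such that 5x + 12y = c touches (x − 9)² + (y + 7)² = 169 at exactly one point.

For a tangent, require d(centre, line) = r = 13.
|5·9 + 12·(−7) − c| / √169 = 13
|c − (−39)| = 13·13, so c = 130 or c = −208.

c = −208 or c = 130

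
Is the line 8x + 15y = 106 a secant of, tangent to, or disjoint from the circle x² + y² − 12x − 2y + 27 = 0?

secant

Substituting the line into the circle gives 289x² − 4156x + 14131 = 0.
Δ = 17272336 − 16335436 = 936900.
Two real roots: the line is a secant.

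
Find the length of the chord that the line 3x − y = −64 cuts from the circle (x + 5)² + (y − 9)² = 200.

4√10

From the line, y = 3x + 64. Substituting:
10x² + 340x + 2850 = 0  ⟹  x² + 34x + 285 = 0
x = −15 or x = −19, giving (−15, 19) and (−19, 7).
|(−15, 19) − (−19, 7)| = √((4)² + (12)²) = 4√10.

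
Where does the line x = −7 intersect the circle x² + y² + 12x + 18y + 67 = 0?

The line gives x = −7. Substituting into the circle:
y² + 18y + 32 = 0
y = −2 or y = −16, giving (−7, −2) and (−7, −16).

(−7, −16) and (−7, −2)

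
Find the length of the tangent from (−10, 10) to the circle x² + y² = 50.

The centre is (0, 0) and r = 5√2. The square of the distance from P to the centre is 100 + 100 = 200.
The tangent meets the radius at right angles, so tangent² = |PO|² − r² = 200 − 50 = 150.

5√6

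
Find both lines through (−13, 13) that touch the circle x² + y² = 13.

2x + 3y = 13 and 3x + 2y = −13

Write the tangent as mx − y + (13 − m·(−13)) = 0 and set its distance from the centre to √13:
(13m − (−13))² = 13(m² + 1)
6m² + 13m + 6 = 0, so m = −2/3 or m = −3/2.
With m = −2/3: 2x + 3y = 13. With m = −3/2: 3x + 2y = −13.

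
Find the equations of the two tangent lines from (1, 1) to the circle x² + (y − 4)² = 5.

2x − y = 1 and x + 2y = 3

Let a tangent through (1, 1) have slope m. Its distance from (0, 4) must equal √5:
(−1m − (3))² = 5(m² + 1)
2m² − 3m − 2 = 0, so m = 2 or m = −1/2.
Through (1, 1) these give 2x − y = 1 and x + 2y = 3.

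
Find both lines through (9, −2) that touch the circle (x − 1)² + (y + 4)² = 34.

A line y − (−2) = m(x − (9)) is tangent when its distance from (1, −4) is √34:
[m·(−8) − (−2)]² = 34(m² + 1)
15m² − 16m − 15 = 0, so m = 5/3 or m = −3/5.
Through (9, −2) these give 5x − 3y = 51 and 3x + 5y = 17.

5x − 3y = 51 and 3x + 5y = 17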